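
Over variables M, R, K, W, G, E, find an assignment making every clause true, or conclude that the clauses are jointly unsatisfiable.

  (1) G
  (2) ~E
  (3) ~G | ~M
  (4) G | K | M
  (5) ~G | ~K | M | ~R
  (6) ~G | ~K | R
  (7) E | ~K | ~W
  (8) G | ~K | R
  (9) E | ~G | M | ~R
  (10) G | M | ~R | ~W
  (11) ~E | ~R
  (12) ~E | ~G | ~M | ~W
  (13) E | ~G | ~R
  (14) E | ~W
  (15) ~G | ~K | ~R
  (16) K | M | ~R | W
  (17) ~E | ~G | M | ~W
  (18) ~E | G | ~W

M = False, R = False, K = False, W = False, G = True, E = False

Unit clause (G) forces G = True.
Unit clause (~E) forces E = False.
In (~G | ~M) only ~M is left, so M = False.
In (E | ~G | M | ~R) only ~R is left, so R = False.
In (E | ~W) only ~W is left, so W = False.
In (~G | ~K | R) only ~K is left, so K = False.
All clauses satisfied.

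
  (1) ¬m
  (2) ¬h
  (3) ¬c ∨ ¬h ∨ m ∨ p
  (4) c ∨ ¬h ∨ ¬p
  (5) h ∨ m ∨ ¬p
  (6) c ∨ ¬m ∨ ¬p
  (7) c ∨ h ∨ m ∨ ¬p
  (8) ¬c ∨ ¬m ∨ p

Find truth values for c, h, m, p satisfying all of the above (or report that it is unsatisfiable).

c: False; h: False; m: False; p: False

Unit clause (¬m) forces m = False.
Unit clause (¬h) forces h = False.
In (h ∨ m ∨ ¬p) only ¬p is left, so p = False.
Set c = False.
All clauses satisfied.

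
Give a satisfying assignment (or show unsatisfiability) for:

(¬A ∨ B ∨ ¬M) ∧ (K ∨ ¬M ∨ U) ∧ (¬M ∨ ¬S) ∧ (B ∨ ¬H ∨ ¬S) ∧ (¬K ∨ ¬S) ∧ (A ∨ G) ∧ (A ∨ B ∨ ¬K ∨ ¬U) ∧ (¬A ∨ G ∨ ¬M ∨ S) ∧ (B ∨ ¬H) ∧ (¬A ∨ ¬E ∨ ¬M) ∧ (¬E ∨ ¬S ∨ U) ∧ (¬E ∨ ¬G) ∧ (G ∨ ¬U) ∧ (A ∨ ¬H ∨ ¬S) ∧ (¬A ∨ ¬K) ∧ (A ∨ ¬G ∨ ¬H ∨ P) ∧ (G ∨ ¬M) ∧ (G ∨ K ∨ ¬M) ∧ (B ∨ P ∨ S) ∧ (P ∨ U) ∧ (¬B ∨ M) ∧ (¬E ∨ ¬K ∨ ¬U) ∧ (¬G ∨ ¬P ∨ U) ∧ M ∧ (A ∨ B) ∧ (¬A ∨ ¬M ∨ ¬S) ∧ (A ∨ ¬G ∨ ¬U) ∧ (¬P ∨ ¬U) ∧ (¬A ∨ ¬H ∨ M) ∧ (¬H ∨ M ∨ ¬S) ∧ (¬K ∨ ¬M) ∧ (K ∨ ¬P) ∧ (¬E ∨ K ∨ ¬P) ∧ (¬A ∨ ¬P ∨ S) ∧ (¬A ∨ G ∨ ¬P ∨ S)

M=T, K=F, S=F, H=F, B=T, U=T, G=T, P=F, E=F, A=T

Unit clause (M) forces M = True.
In (¬K ∨ ¬M) only ¬K is left, so K = False.
In (K ∨ ¬P) only ¬P is left, so P = False.
In (K ∨ ¬M ∨ U) only U is left, so U = True.
In (¬M ∨ ¬S) only ¬S is left, so S = False.
In (G ∨ ¬U) only G is left, so G = True.
In (B ∨ P ∨ S) only B is left, so B = True.
In (A ∨ ¬G ∨ ¬U) only A is left, so A = True.
In (¬A ∨ ¬E ∨ ¬M) only ¬E is left, so E = False.
Set H = False.
All clauses satisfied.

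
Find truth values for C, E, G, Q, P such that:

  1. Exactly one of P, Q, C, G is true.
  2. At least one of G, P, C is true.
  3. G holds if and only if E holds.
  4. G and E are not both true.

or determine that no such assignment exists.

C = False, E = False, G = False, Q = False, P = True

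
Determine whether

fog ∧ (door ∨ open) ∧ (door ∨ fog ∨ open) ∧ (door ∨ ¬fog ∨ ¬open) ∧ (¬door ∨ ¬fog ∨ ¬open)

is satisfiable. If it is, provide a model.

door: True, open: False, fog: True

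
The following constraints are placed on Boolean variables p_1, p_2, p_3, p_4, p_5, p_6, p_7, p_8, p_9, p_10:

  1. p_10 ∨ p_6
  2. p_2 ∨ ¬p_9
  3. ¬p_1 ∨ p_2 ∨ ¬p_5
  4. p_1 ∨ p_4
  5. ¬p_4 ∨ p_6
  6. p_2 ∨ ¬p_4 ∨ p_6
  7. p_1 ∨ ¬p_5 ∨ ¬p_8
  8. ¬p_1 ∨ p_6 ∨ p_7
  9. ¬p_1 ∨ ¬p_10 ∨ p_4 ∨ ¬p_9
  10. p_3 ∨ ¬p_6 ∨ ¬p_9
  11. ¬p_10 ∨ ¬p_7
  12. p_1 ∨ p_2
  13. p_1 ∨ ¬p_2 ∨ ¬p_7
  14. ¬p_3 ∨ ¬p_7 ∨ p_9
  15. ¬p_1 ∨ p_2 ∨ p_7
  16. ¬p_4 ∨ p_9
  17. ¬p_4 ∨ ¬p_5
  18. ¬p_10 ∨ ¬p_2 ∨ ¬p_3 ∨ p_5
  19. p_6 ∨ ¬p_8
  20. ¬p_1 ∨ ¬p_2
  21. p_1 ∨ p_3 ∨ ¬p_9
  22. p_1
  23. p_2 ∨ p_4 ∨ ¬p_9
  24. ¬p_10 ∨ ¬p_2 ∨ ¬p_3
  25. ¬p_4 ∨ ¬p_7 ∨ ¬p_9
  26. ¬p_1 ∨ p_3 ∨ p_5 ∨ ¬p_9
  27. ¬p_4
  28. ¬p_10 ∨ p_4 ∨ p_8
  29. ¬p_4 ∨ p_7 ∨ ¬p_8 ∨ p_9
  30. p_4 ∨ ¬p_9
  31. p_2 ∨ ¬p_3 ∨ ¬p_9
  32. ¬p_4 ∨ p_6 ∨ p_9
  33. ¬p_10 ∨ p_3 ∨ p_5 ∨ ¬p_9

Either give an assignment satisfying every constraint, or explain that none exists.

p_1 = True, p_2 = False, p_3 = False, p_4 = False, p_5 = False, p_6 = True, p_7 = True, p_8 = False, p_9 = False, p_10 = False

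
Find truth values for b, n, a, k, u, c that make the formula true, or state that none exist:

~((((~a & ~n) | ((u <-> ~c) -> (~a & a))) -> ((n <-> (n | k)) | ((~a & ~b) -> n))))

b=F, n=F, a=F, k=T, u=T, c=F

  ~((((~a & ~n) | ((u <-> ~c) -> (~a & a))) -> ((n <-> (n | k)) | ((~a & ~b) -> n)))) = True
    ((~a & ~n) | ((u <-> ~c) -> (~a & a))) -> ((n <-> (n | k)) | ((~a & ~b) -> n)) = False
      (~a & ~n) | ((u <-> ~c) -> (~a & a)) = True
        ~a & ~n = True
          ~a = True
          ~n = True
        (u <-> ~c) -> (~a & a) = False
          u <-> ~c = True
            ~c = True
          ~a & a = False
            ~a = True
      (n <-> (n | k)) | ((~a & ~b) -> n) = False
        n <-> (n | k) = False
          n | k = True
        (~a & ~b) -> n = False
          ~a & ~b = True
            ~a = True
            ~b = True
The formula evaluates to True.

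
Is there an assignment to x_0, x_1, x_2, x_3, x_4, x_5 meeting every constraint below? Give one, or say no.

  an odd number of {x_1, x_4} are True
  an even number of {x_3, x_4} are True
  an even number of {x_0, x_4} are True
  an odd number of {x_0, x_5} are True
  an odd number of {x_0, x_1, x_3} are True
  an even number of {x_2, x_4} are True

x_0=F, x_1=T, x_2=F, x_3=F, x_4=F, x_5=T

{x_1, x_4}: 1 true → odd ✓
{x_3, x_4}: 0 true → even ✓
{x_0, x_4}: 0 true → even ✓
{x_0, x_5}: 1 true → odd ✓
{x_0, x_1, x_3}: 1 true → odd ✓
{x_2, x_4}: 0 true → even ✓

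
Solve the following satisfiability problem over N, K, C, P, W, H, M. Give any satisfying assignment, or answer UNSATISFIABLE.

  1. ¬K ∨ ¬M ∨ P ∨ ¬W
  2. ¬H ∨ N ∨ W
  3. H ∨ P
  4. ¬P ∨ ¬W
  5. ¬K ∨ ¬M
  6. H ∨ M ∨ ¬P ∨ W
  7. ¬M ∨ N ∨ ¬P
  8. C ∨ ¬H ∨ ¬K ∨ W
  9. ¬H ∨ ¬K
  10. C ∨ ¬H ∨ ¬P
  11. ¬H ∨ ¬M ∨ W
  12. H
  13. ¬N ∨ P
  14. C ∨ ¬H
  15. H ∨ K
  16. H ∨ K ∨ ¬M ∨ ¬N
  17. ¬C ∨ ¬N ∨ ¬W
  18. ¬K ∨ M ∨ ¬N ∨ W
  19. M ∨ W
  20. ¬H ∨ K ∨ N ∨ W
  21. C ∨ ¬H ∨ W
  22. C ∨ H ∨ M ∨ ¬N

N = False, K = False, C = True, P = False, W = True, H = True, M = False

Unit clause (H) forces H = True.
In (C ∨ ¬H) only C is left, so C = True.
In (¬H ∨ ¬K) only ¬K is left, so K = False.
Set N = False.
  then (¬H ∨ N ∨ W) forces W = True.
  then (¬P ∨ ¬W) forces P = False.
Set M = False.
All clauses satisfied.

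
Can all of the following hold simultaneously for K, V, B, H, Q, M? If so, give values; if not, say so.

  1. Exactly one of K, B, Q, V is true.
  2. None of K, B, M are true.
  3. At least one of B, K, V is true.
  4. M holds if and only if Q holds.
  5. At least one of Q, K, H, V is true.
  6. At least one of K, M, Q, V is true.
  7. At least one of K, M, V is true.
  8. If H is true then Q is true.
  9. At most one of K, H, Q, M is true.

K = False, V = True, B = False, H = False, Q = False, M = False

  (1) {K, B, Q, V}: 1 true — exactly one ✓
  (2) {K, B, M}: 0 true — none ✓
  (3) {B, K, V}: 1 true — at least one ✓
  (4) M=F, Q=F — same ✓
  (5) {Q, K, H, V}: 1 true — at least one ✓
  (6) {K, M, Q, V}: 1 true — at least one ✓
  (7) {K, M, V}: 1 true — at least one ✓
  (8) H=F ⇒ Q: vacuous ✓
  (9) {K, H, Q, M}: 0 true — at most one ✓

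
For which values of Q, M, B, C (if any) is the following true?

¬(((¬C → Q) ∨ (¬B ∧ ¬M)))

Q=F; M=T; B=F; C=F

  ¬(((¬C → Q) ∨ (¬B ∧ ¬M))) = True
    (¬C → Q) ∨ (¬B ∧ ¬M) = False
      ¬C → Q = False
        ¬C = True
      ¬B ∧ ¬M = False
        ¬B = True
        ¬M = False
The formula evaluates to True.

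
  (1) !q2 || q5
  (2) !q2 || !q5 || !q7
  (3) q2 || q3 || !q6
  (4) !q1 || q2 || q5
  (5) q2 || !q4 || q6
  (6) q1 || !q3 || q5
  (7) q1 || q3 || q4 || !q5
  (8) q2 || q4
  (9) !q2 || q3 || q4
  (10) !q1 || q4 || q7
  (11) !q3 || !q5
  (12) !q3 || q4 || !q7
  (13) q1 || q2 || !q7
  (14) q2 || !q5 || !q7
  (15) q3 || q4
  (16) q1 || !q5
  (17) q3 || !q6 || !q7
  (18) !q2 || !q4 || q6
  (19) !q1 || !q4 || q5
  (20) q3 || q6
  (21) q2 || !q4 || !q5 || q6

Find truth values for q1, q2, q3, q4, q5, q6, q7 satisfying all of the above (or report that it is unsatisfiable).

q1 = True, q2 = True, q3 = False, q4 = True, q5 = True, q6 = True, q7 = False

Try q1 = False:
  (q1 || !q5) forces q5 = False.
  (!q2 || q5) forces q2 = False.
  (q1 || !q3 || q5) forces q3 = False.
  (q2 || q3 || !q6) forces q6 = False.
  clause (q3 || q6) is falsified — backtrack.
So q1 = True.
Set q2 = True.
  then (!q2 || q5) forces q5 = True.
  then (!q2 || !q5 || !q7) forces q7 = False.
  then (!q1 || q4 || q7) forces q4 = True.
  then (!q3 || !q5) forces q3 = False.
  then (!q2 || !q4 || q6) forces q6 = True.
All clauses satisfied.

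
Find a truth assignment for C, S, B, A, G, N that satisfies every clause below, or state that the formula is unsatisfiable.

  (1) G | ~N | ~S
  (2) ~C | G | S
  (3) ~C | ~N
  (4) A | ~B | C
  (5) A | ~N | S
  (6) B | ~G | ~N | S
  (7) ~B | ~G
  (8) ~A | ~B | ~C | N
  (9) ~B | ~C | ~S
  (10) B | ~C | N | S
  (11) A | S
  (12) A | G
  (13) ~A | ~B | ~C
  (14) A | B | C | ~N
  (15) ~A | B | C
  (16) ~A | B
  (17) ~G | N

Set C = False.
Set S = False.
  then (A | S) forces A = True.
  then (~A | B | C) forces B = True.
  then (~B | ~G) forces G = False.
Set N = True.
All clauses satisfied.

C = False, S = False, B = True, A = True, G = False, N = True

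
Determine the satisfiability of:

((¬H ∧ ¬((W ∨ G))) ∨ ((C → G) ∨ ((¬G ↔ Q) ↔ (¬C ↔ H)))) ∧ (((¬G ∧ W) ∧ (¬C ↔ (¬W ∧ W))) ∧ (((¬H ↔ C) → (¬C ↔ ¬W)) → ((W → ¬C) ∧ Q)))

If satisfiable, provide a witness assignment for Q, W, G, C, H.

Case W = True: the formula simplifies to ((C → G) ∨ ((¬G ↔ Q) ↔ (¬C ↔ H))) ∧ ((¬G ∧ C) ∧ (((¬H ↔ C) → C) → (¬C ∧ Q))).
  C = True: the conjunct ((¬H ↔ C) → C) → (¬C ∧ Q) becomes (¬H → True) → (False ∧ Q) = False.
  C = False: the conjunct C is False.
Case W = False: the conjunct W is False.
Both cases fail — unsatisfiable.

UNSATISFIABLE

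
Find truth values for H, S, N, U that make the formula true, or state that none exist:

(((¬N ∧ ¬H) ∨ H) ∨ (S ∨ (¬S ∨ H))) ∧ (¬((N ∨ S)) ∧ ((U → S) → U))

H: False, S: False, N: False, U: True

  ((¬N ∧ ¬H) ∨ H) ∨ (S ∨ (¬S ∨ H)) = True
    (¬N ∧ ¬H) ∨ H = True
      ¬N ∧ ¬H = True
        ¬N = True
        ¬H = True
    S ∨ (¬S ∨ H) = True
      ¬S ∨ H = True
        ¬S = True
  ¬((N ∨ S)) ∧ ((U → S) → U) = True
    ¬((N ∨ S)) = True
      N ∨ S = False
    (U → S) → U = True
      U → S = False
Both conjuncts True, so the formula holds.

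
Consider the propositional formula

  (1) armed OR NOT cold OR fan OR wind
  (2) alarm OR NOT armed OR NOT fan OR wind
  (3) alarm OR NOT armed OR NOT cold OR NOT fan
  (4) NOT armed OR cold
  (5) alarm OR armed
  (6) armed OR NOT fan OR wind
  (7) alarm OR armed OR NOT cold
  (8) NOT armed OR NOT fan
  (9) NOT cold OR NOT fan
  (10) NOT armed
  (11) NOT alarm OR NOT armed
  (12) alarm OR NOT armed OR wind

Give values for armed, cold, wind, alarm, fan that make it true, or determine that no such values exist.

armed = False, cold = True, wind = True, alarm = True, fan = False

Unit clause (NOT armed) forces armed = False.
In (alarm OR armed) only alarm is left, so alarm = True.
Set cold = True.
  then (NOT cold OR NOT fan) forces fan = False.
  then (armed OR NOT cold OR fan OR wind) forces wind = True.
All clauses satisfied.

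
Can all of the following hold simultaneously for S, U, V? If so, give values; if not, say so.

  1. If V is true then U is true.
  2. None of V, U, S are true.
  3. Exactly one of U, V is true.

Unsatisfiable — no assignment works.

Case V = True:
  Constraint (2) is violated (V=T) — contradiction.
Case V = False:
  (2) forces U = False.
  Constraint (3) is violated (U=F, V=F) — contradiction.
Both cases fail — unsatisfiable.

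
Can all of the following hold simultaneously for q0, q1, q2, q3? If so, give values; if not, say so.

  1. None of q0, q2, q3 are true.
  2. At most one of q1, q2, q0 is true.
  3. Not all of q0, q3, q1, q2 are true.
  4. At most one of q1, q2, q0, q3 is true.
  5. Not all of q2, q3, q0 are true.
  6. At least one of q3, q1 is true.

q0=F, q1=T, q2=F, q3=F

  (1) {q0, q2, q3}: 0 true — none ✓
  (2) {q1, q2, q0}: 1 true — at most one ✓
  (3) {q0, q3, q1, q2}: 1/4 true — not all ✓
  (4) {q1, q2, q0, q3}: 1 true — at most one ✓
  (5) {q2, q3, q0}: 0/3 true — not all ✓
  (6) {q3, q1}: 1 true — at least one ✓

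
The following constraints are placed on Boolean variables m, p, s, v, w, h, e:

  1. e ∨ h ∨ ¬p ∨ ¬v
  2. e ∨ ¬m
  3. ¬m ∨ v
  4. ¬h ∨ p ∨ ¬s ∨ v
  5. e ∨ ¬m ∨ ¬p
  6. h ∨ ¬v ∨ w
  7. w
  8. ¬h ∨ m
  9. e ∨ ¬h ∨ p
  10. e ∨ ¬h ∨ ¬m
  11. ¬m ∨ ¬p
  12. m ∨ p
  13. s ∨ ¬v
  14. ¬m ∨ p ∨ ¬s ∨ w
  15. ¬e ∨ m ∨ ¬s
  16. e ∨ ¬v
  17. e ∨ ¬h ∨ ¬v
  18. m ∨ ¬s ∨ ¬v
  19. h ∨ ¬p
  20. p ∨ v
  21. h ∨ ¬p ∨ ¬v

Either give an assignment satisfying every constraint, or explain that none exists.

m = True, p = False, s = True, v = True, w = True, h = False, e = True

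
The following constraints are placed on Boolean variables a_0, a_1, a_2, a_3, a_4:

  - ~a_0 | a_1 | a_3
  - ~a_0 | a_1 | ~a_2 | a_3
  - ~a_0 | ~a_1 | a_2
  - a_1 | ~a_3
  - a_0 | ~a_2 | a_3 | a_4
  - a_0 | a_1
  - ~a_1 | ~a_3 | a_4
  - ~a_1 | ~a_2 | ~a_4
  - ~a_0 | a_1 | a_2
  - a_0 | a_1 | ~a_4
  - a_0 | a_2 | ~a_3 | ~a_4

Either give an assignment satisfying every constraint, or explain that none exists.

a_0 = False, a_1 = True, a_2 = False, a_3 = False, a_4 = True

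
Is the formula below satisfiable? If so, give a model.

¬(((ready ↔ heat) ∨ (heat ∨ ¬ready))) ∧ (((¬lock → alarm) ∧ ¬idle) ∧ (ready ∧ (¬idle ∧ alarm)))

lock: False, idle: False, heat: False, ready: True, alarm: True

  ¬(((ready ↔ heat) ∨ (heat ∨ ¬ready))) = True
    (ready ↔ heat) ∨ (heat ∨ ¬ready) = False
      ready ↔ heat = False
      heat ∨ ¬ready = False
        ¬ready = False
  ((¬lock → alarm) ∧ ¬idle) ∧ (ready ∧ (¬idle ∧ alarm)) = True
    (¬lock → alarm) ∧ ¬idle = True
      ¬lock → alarm = True
        ¬lock = True
      ¬idle = True
    ready ∧ (¬idle ∧ alarm) = True
      ¬idle ∧ alarm = True
        ¬idle = True
Both conjuncts True, so the formula holds.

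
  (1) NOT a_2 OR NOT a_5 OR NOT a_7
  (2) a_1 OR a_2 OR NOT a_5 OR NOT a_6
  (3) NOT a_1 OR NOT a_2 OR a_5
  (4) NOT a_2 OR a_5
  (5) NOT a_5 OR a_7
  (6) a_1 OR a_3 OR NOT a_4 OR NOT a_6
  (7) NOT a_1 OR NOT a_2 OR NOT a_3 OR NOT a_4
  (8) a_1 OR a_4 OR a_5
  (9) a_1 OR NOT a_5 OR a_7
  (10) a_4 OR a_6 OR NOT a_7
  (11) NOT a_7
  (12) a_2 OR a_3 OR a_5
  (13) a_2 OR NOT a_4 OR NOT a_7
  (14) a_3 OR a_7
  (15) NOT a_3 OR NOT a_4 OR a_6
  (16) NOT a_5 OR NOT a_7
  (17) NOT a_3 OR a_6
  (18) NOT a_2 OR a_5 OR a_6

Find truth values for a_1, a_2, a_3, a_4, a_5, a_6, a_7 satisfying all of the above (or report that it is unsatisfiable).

a_1 = True, a_2 = False, a_3 = True, a_4 = False, a_5 = False, a_6 = True, a_7 = False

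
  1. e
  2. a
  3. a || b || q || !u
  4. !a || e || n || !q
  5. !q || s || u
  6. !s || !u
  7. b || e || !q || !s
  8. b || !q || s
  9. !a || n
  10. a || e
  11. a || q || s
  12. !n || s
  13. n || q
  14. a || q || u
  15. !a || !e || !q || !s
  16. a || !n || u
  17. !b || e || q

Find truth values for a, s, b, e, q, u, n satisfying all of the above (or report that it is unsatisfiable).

a = True; s = True; b = True; e = True; q = False; u = False; n = True

Unit clause (e) forces e = True.
Unit clause (a) forces a = True.
In (!a || n) only n is left, so n = True.
In (!n || s) only s is left, so s = True.
In (!a || !e || !q || !s) only !q is left, so q = False.
In (!s || !u) only !u is left, so u = False.
Set b = True.
All clauses satisfied.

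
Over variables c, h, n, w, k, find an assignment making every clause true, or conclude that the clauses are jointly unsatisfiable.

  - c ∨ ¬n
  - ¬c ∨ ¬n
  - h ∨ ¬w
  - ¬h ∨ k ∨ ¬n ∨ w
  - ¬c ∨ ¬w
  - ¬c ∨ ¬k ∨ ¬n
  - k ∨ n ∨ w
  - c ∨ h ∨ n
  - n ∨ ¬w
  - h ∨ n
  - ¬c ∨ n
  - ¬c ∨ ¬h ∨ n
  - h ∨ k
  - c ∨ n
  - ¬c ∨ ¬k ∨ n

Unsatisfiable

Case c = True:
  (¬c ∨ ¬n) forces n = False.
  Clause (¬c ∨ n) is falsified — contradiction.
Case c = False:
  (c ∨ ¬n) forces n = False.
  Clause (c ∨ n) is falsified — contradiction.
Both cases fail, so the formula is unsatisfiable.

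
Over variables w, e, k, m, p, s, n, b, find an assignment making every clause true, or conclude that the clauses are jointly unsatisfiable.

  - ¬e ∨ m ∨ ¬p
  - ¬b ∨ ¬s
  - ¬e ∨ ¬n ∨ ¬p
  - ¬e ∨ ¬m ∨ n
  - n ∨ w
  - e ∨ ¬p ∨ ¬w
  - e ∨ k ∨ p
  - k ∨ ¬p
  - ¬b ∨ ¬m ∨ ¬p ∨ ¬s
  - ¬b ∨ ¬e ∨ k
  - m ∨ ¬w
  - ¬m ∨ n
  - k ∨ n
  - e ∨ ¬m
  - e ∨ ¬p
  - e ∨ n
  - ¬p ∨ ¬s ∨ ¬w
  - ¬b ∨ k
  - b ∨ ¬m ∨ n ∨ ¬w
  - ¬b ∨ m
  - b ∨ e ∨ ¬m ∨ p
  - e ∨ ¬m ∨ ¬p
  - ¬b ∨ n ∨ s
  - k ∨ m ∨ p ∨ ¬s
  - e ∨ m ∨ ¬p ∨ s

Set w = False.
  then (n ∨ w) forces n = True.
Set e = True.
  then (¬e ∨ ¬n ∨ ¬p) forces p = False.
Set k = True.
Set m = False.
  then (¬b ∨ m) forces b = False.
Set s = True.
All clauses satisfied.

w = False; e = True; k = True; m = False; p = False; s = True; n = True; b = False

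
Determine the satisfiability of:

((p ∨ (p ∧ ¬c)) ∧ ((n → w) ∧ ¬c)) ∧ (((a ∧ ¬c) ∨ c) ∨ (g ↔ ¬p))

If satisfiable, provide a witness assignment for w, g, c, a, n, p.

w: True, g: False, c: False, a: False, n: False, p: True

  (p ∨ (p ∧ ¬c)) ∧ ((n → w) ∧ ¬c) = True
    p ∨ (p ∧ ¬c) = True
      p ∧ ¬c = True
        ¬c = True
    (n → w) ∧ ¬c = True
      n → w = True
      ¬c = True
  ((a ∧ ¬c) ∨ c) ∨ (g ↔ ¬p) = True
    (a ∧ ¬c) ∨ c = False
      a ∧ ¬c = False
        ¬c = True
    g ↔ ¬p = True
      ¬p = False
Both conjuncts True, so the formula holds.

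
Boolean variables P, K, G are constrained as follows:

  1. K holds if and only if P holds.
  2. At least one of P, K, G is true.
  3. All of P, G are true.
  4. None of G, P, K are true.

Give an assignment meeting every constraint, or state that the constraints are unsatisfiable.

UNSATISFIABLE

Case P = True:
  Constraint (4) is violated (P=T) — contradiction.
Case P = False:
  Constraint (3) is violated (P=F) — contradiction.
Both cases fail — unsatisfiable.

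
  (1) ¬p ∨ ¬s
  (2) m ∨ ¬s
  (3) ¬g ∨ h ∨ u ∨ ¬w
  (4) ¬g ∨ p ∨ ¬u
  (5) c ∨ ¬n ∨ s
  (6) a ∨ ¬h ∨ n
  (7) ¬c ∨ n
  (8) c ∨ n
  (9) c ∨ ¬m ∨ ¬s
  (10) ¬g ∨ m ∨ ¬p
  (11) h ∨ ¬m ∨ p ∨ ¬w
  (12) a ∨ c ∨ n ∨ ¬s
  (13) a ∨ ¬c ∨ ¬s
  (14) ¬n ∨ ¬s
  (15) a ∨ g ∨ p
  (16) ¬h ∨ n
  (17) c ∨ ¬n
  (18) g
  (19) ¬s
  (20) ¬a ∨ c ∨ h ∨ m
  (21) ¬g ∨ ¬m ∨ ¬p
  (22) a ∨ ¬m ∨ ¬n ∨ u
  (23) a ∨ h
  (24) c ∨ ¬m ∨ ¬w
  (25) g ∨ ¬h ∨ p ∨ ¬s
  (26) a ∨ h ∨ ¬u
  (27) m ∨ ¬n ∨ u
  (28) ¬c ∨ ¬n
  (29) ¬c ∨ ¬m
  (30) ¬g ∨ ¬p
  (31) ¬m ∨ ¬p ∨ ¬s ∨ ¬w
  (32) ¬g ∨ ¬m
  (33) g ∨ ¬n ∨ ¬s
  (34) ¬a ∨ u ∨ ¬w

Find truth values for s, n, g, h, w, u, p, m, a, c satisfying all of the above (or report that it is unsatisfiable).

Unsatisfiable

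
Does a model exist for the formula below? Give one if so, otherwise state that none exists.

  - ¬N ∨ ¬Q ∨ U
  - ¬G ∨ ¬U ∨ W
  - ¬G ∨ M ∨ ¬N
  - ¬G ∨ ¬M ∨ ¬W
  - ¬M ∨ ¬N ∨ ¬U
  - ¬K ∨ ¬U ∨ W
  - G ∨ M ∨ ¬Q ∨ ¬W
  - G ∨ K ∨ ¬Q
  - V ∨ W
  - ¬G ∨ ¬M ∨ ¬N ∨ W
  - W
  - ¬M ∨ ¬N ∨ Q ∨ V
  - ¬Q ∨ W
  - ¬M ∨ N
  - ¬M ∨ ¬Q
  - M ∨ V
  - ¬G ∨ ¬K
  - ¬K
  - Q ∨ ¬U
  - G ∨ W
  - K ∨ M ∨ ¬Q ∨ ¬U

Unit clause (W) forces W = True.
Unit clause (¬K) forces K = False.
Set M = False.
  then (M ∨ V) forces V = True.
Set G = True.
  then (¬G ∨ M ∨ ¬N) forces N = False.
Try U = True:
  (Q ∨ ¬U) forces Q = True.
  clause (K ∨ M ∨ ¬Q ∨ ¬U) is falsified — backtrack.
So U = False.
Set Q = True.
All clauses satisfied.

M = False, G = True, W = True, U = False, N = False, V = True, Q = True, K = False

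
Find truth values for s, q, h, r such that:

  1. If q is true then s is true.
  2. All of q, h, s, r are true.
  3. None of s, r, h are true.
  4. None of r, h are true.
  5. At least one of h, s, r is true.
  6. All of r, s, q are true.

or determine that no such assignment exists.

No satisfying assignment exists.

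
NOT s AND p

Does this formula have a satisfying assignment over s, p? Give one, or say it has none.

s = False, p = True

  NOT s = True
Both conjuncts True, so the formula holds.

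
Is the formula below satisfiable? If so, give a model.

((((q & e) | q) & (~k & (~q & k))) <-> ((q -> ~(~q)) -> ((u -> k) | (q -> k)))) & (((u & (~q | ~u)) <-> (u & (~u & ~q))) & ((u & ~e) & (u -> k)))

Case q = True: the formula simplifies to ~(((u -> k) | k)) & (~((u & ~u)) & ((u & ~e) & (u -> k))).
  u = True: simplifies to ~((k | k)) & (~e & k).
    k = True: the conjunct ~((k | k)) becomes ~((True | True)) = False.
    k = False: the conjunct k is False.
  u = False: the conjunct ~(((u -> k) | k)) becomes ~((True | k)) = False.
Case q = False: the conjunct (((q & e) | q) & (~k & (~q & k))) <-> ((q -> ~(~q)) -> ((u -> k) | (q -> k))) becomes (False & (~k & k)) <-> (True -> True) = False.
Both cases fail — unsatisfiable.

UNSATISFIABLE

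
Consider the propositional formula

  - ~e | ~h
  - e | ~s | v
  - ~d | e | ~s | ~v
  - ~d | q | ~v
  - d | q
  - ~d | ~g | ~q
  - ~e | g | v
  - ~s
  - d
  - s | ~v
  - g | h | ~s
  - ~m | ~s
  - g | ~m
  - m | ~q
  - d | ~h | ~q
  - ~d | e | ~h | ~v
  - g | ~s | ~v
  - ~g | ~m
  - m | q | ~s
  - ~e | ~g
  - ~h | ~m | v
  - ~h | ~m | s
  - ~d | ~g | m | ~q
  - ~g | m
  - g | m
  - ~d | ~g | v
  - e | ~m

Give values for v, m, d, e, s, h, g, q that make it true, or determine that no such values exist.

Case d = True:
  (~s) forces s = False.
  (s | ~v) forces v = False.
  (~d | ~g | v) forces g = False.
  (~e | g | v) forces e = False.
  (g | ~m) forces m = False.
  Clause (g | m) is falsified — contradiction.
Case d = False:
  Clause (d) is falsified — contradiction.
Both cases fail, so the formula is unsatisfiable.

The formula is unsatisfiable.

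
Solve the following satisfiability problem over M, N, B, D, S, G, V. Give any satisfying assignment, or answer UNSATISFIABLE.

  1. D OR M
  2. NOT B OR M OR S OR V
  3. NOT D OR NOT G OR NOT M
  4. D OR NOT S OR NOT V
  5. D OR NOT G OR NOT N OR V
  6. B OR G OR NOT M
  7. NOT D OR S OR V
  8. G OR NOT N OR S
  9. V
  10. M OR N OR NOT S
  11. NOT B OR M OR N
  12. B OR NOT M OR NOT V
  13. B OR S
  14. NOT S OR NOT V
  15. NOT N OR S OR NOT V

M: True; N: False; B: True; D: False; S: False; G: False; V: True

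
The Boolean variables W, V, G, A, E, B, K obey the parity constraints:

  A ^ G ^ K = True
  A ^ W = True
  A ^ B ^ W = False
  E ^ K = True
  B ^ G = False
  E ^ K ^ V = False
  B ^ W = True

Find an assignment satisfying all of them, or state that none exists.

W: False; V: True; G: True; A: True; E: False; B: True; K: True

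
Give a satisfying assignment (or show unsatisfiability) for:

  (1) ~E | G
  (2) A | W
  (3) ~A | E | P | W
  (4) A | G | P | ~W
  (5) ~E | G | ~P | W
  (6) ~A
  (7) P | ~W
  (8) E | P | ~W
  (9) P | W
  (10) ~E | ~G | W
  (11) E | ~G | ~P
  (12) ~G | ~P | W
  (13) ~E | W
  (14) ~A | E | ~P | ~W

E=F, P=T, W=T, A=F, G=F

Unit clause (~A) forces A = False.
In (A | W) only W is left, so W = True.
In (P | ~W) only P is left, so P = True.
Set E = False.
  then (E | ~G | ~P) forces G = False.
All clauses satisfied.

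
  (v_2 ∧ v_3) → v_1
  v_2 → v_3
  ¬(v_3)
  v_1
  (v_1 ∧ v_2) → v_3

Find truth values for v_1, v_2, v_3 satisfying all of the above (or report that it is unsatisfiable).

Unit clause (v_1) forces v_1 = True.
Unit clause (¬v_3) forces v_3 = False.
In (¬v_1 ∨ ¬v_2 ∨ v_3) only ¬v_2 is left, so v_2 = False.
Check each clause:
  (v_1): v_1 holds.
  (¬v_3): ¬v_3 holds.
  (v_1 ∨ ¬v_2 ∨ ¬v_3): v_1 holds.
  (¬v_1 ∨ ¬v_2 ∨ v_3): ¬v_2 holds.
  (¬v_2 ∨ v_3): ¬v_2 holds.
All clauses satisfied.

v_1=T, v_2=F, v_3=F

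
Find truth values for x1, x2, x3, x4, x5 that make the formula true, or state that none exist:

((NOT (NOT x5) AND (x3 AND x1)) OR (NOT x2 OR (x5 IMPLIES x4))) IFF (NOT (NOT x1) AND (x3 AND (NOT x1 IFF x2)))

x1 = True, x2 = False, x3 = True, x4 = False, x5 = True

  ((NOT (NOT x5) AND (x3 AND x1)) OR (NOT x2 OR (x5 IMPLIES x4))) IFF (NOT (NOT x1) AND (x3 AND (NOT x1 IFF x2))) = True
    (NOT (NOT x5) AND (x3 AND x1)) OR (NOT x2 OR (x5 IMPLIES x4)) = True
      NOT (NOT x5) AND (x3 AND x1) = True
        NOT (NOT x5) = True
          NOT x5 = False
        x3 AND x1 = True
      NOT x2 OR (x5 IMPLIES x4) = True
        NOT x2 = True
        x5 IMPLIES x4 = False
    NOT (NOT x1) AND (x3 AND (NOT x1 IFF x2)) = True
      NOT (NOT x1) = True
        NOT x1 = False
      x3 AND (NOT x1 IFF x2) = True
        NOT x1 IFF x2 = True
          NOT x1 = False
The formula evaluates to True.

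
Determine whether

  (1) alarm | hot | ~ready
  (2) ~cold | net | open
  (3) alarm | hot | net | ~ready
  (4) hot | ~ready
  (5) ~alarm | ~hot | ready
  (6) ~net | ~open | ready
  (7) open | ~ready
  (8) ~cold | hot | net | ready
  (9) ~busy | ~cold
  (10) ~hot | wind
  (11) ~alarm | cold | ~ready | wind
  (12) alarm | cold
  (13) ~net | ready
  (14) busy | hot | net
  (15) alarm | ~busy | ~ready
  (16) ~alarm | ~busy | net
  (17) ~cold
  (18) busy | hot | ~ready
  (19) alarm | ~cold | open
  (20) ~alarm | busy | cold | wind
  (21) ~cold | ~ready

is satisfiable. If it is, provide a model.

Unit clause (~cold) forces cold = False.
In (alarm | cold) only alarm is left, so alarm = True.
Try hot = False:
  (hot | ~ready) forces ready = False.
  (~net | ready) forces net = False.
  (busy | hot | net) forces busy = True.
  clause (~alarm | ~busy | net) is falsified — backtrack.
So hot = True.
  then (~alarm | ~hot | ready) forces ready = True.
  then (open | ~ready) forces open = True.
  then (~hot | wind) forces wind = True.
Set net = True.
Set busy = False.
All clauses satisfied.

hot=T; open=T; wind=T; ready=T; alarm=T; net=T; busy=F; cold=F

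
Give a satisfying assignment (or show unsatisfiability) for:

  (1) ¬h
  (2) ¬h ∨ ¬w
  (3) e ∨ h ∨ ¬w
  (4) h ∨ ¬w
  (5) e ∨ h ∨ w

w: False, e: True, h: False

Unit clause (¬h) forces h = False.
In (h ∨ ¬w) only ¬w is left, so w = False.
In (e ∨ h ∨ w) only e is left, so e = True.
Check each clause:
  (¬h): ¬h holds.
  (¬h ∨ ¬w): ¬h holds.
  (e ∨ h ∨ ¬w): e holds.
  (h ∨ ¬w): ¬w holds.
  (e ∨ h ∨ w): e holds.
All clauses satisfied.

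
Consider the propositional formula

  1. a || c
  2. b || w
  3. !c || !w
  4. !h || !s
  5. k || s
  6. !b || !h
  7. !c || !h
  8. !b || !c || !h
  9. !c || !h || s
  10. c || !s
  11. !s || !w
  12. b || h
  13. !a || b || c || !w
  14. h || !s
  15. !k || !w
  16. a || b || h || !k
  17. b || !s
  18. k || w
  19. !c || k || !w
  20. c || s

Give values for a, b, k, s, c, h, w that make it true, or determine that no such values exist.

a=T; b=T; k=T; s=F; c=T; h=F; w=F

Set a = True.
Set b = True.
  then (!b || !h) forces h = False.
  then (h || !s) forces s = False.
  then (c || s) forces c = True.
  then (!c || !w) forces w = False.
  then (k || s) forces k = True.
All clauses satisfied.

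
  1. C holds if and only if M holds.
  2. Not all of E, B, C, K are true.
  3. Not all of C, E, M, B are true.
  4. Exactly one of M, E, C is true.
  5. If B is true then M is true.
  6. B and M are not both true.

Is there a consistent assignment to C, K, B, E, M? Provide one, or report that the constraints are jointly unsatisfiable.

C = False, K = False, B = False, E = True, M = False

  (1) C=F, M=F — same ✓
  (2) {E, B, C, K}: 1/4 true — not all ✓
  (3) {C, E, M, B}: 1/4 true — not all ✓
  (4) {M, E, C}: 1 true — exactly one ✓
  (5) B=F ⇒ M: vacuous ✓
  (6) B=F, M=F — not both ✓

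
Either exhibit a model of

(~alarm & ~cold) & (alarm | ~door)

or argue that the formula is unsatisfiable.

alarm = False, cold = False, door = False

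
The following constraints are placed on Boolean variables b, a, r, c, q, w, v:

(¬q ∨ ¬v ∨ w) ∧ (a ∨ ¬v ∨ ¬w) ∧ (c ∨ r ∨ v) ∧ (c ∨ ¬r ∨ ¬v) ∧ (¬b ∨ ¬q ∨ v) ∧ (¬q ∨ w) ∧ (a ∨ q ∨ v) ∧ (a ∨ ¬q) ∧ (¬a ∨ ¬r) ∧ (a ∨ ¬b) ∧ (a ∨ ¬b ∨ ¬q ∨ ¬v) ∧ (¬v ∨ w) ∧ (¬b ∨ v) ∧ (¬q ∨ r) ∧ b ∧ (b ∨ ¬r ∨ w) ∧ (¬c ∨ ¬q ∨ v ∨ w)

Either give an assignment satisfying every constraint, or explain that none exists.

b = True; a = True; r = False; c = False; q = False; w = True; v = True

Unit clause (b) forces b = True.
In (a ∨ ¬b) only a is left, so a = True.
In (¬b ∨ v) only v is left, so v = True.
In (¬a ∨ ¬r) only ¬r is left, so r = False.
In (¬v ∨ w) only w is left, so w = True.
In (¬q ∨ r) only ¬q is left, so q = False.
Set c = False.
All clauses satisfied.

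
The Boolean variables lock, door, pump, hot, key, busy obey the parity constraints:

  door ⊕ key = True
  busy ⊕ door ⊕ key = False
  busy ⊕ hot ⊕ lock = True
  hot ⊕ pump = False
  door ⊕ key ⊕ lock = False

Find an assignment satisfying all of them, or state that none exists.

lock: True; door: False; pump: True; hot: True; key: True; busy: True

door ⊕ key = F ⊕ T = True ✓
busy ⊕ door ⊕ key = T ⊕ F ⊕ T = False ✓
busy ⊕ hot ⊕ lock = T ⊕ T ⊕ T = True ✓
hot ⊕ pump = T ⊕ T = False ✓
door ⊕ key ⊕ lock = F ⊕ T ⊕ T = False ✓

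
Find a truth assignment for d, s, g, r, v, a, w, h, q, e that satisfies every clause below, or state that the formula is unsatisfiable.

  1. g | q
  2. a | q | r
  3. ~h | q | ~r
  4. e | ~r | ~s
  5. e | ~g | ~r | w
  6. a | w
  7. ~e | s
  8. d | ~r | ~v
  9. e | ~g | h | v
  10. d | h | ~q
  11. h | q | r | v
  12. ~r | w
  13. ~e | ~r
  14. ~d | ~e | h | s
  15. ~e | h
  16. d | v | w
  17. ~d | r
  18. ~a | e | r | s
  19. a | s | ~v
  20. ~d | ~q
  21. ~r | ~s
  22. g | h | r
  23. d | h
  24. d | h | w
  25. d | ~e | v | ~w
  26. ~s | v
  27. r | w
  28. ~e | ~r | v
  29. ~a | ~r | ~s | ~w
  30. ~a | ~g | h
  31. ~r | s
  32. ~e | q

d=F, s=T, g=T, r=F, v=T, a=F, w=T, h=T, q=T, e=T

Try d = True:
  (~d | r) forces r = True.
  (~r | w) forces w = True.
  (~e | ~r) forces e = False.
  (e | ~r | ~s) forces s = False.
  clause (~r | s) is falsified — backtrack.
So d = False.
  then (d | h) forces h = True.
Set s = True.
  then (~r | ~s) forces r = False.
  then (~s | v) forces v = True.
  then (r | w) forces w = True.
Set g = True.
Set a = False.
  then (a | q | r) forces q = True.
Set e = True.
All clauses satisfied.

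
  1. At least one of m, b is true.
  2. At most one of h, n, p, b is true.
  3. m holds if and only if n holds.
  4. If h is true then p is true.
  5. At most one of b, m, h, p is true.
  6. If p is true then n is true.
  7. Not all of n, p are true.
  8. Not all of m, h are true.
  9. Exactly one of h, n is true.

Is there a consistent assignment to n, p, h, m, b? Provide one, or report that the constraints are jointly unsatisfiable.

n: True, p: False, h: False, m: True, b: False

  (1) {m, b}: 1 true — at least one ✓
  (2) {h, n, p, b}: 1 true — at most one ✓
  (3) m=T, n=T — same ✓
  (4) h=F ⇒ p: vacuous ✓
  (5) {b, m, h, p}: 1 true — at most one ✓
  (6) p=F ⇒ n: vacuous ✓
  (7) {n, p}: 1/2 true — not all ✓
  (8) {m, h}: 1/2 true — not all ✓
  (9) {h, n}: 1 true — exactly one ✓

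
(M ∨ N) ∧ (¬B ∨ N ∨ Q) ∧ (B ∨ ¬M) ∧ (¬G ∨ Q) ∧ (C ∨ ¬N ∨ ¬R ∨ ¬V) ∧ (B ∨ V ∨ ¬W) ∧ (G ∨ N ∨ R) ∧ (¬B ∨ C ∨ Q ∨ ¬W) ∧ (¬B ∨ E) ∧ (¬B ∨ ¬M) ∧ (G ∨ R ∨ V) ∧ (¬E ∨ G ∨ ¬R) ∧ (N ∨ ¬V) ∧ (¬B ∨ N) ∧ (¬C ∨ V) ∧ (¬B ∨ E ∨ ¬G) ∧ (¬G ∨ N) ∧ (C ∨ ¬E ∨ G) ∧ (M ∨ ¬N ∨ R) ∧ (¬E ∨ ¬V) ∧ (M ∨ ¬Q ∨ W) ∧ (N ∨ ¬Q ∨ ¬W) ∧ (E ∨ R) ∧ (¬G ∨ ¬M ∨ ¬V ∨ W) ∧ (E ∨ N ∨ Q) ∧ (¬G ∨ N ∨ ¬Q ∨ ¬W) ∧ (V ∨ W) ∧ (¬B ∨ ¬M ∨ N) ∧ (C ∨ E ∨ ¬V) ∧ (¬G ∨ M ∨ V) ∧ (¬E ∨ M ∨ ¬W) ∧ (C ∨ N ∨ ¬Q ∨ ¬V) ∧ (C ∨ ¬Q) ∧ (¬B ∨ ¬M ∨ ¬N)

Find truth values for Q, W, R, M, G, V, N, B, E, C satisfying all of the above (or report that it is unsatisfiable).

Set Q = True.
  then (C ∨ ¬Q) forces C = True.
  then (¬C ∨ V) forces V = True.
  then (¬E ∨ ¬V) forces E = False.
  then (E ∨ R) forces R = True.
  then (¬B ∨ E) forces B = False.
  then (N ∨ ¬V) forces N = True.
  then (B ∨ ¬M) forces M = False.
  then (M ∨ ¬Q ∨ W) forces W = True.
Set G = True.
All clauses satisfied.

Q = True, W = True, R = True, M = False, G = True, V = True, N = True, B = False, E = False, C = True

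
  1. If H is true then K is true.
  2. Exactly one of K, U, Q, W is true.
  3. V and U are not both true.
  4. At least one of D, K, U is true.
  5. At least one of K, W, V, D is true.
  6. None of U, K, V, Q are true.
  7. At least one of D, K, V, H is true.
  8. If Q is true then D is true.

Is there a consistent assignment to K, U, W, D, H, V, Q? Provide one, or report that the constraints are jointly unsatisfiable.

K: False; U: False; W: True; D: True; H: False; V: False; Q: False

  (1) H=F ⇒ K: vacuous ✓
  (2) {K, U, Q, W}: 1 true — exactly one ✓
  (3) V=F, U=F — not both ✓
  (4) {D, K, U}: 1 true — at least one ✓
  (5) {K, W, V, D}: 2 true — at least one ✓
  (6) {U, K, V, Q}: 0 true — none ✓
  (7) {D, K, V, H}: 1 true — at least one ✓
  (8) Q=F ⇒ D: vacuous ✓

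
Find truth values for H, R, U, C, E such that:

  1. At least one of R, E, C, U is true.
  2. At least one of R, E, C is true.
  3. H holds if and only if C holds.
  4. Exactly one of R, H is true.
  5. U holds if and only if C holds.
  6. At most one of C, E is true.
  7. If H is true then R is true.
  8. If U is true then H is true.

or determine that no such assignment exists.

H = False, R = True, U = False, C = False, E = False

  (1) {R, E, C, U}: 1 true — at least one ✓
  (2) {R, E, C}: 1 true — at least one ✓
  (3) H=F, C=F — same ✓
  (4) {R, H}: 1 true — exactly one ✓
  (5) U=F, C=F — same ✓
  (6) {C, E}: 0 true — at most one ✓
  (7) H=F ⇒ R: vacuous ✓
  (8) U=F ⇒ H: vacuous ✓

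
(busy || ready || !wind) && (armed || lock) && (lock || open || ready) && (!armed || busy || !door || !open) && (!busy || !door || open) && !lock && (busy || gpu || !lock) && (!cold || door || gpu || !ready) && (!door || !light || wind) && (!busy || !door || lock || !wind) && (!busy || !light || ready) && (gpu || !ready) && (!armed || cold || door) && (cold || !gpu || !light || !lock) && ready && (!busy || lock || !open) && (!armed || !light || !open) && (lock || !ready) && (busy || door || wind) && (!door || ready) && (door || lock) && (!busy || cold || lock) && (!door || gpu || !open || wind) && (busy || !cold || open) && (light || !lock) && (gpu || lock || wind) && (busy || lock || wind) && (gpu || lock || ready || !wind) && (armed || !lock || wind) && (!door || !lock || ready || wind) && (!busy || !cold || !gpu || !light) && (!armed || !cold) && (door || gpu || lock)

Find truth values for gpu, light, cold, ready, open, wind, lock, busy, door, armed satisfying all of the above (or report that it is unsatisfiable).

Case ready = True:
  (!lock) forces lock = False.
  Clause (lock || !ready) is falsified — contradiction.
Case ready = False:
  Clause (ready) is falsified — contradiction.
Both cases fail, so the formula is unsatisfiable.

No satisfying assignment exists.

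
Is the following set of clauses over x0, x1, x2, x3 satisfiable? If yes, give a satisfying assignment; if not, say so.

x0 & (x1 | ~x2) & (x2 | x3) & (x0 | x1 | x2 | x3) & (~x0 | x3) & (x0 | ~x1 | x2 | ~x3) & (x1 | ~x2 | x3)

x0: True, x1: True, x2: True, x3: True

Unit clause (x0) forces x0 = True.
In (~x0 | x3) only x3 is left, so x3 = True.
Set x1 = True.
Set x2 = True.
All clauses satisfied.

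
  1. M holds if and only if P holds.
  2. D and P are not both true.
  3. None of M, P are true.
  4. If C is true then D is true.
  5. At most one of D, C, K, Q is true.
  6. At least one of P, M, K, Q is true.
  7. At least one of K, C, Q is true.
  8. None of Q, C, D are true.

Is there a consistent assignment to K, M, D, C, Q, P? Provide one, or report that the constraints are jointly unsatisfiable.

K=T, M=F, D=F, C=F, Q=F, P=F

  (1) M=F, P=F — same ✓
  (2) D=F, P=F — not both ✓
  (3) {M, P}: 0 true — none ✓
  (4) C=F ⇒ D: vacuous ✓
  (5) {D, C, K, Q}: 1 true — at most one ✓
  (6) {P, M, K, Q}: 1 true — at least one ✓
  (7) {K, C, Q}: 1 true — at least one ✓
  (8) {Q, C, D}: 0 true — none ✓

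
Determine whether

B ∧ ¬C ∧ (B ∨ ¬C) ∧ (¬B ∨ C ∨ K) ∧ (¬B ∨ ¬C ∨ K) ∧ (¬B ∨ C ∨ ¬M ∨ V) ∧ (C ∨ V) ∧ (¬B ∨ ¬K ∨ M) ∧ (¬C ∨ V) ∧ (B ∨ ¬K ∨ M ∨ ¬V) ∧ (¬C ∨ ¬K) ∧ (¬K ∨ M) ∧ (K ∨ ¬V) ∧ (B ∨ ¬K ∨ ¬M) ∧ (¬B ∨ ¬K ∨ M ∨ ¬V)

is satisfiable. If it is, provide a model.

C=F, V=T, K=T, B=T, M=T

Unit clause (B) forces B = True.
Unit clause (¬C) forces C = False.
In (¬B ∨ C ∨ K) only K is left, so K = True.
In (C ∨ V) only V is left, so V = True.
In (¬B ∨ ¬K ∨ M) only M is left, so M = True.
All clauses satisfied.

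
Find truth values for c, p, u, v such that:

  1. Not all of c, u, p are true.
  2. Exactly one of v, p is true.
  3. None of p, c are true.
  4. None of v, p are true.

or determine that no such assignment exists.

Case p = True:
  Constraint (3) is violated (p=T) — contradiction.
Case p = False:
  (2) with p=F forces v = True.
  Constraint (4) is violated (v=T) — contradiction.
Both cases fail — unsatisfiable.

Unsatisfiable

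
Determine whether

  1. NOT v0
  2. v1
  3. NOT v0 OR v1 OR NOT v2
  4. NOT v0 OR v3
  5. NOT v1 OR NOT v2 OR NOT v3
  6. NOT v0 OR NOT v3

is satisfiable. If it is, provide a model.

v0=F, v1=T, v2=T, v3=F

Unit clause (NOT v0) forces v0 = False.
Unit clause (v1) forces v1 = True.
Set v2 = True.
  then (NOT v1 OR NOT v2 OR NOT v3) forces v3 = False.
All clauses satisfied.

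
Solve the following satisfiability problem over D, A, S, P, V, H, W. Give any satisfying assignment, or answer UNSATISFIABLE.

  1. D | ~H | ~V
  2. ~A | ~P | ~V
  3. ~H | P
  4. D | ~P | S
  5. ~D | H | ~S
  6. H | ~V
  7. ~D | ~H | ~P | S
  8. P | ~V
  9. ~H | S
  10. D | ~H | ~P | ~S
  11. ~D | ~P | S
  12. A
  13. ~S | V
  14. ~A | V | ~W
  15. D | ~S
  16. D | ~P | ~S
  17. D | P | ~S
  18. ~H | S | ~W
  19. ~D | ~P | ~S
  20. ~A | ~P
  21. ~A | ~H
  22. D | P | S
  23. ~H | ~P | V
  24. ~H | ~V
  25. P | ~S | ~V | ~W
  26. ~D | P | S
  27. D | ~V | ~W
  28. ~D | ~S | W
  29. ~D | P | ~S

Case A = True:
  (~A | ~P) forces P = False.
  (~H | P) forces H = False.
  (H | ~V) forces V = False.
  (~S | V) forces S = False.
  (~A | V | ~W) forces W = False.
  (D | P | S) forces D = True.
  Clause (~D | P | S) is falsified — contradiction.
Case A = False:
  Clause (A) is falsified — contradiction.
Both cases fail, so the formula is unsatisfiable.

UNSATISFIABLE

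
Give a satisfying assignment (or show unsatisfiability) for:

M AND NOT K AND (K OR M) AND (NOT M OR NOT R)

R = False; M = True; K = False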